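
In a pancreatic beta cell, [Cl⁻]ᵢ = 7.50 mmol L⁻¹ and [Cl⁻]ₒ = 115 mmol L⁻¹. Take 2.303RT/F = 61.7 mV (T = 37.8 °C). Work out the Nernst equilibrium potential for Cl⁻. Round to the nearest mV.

-73 mV

E = (61.7/z) · log₁₀([Cl⁻]_out/[Cl⁻]_in) with z = -1.
For an anion, dividing by z = -1 reverses the sign.
= (61.7/-1) · log₁₀(115/7.50) = -61.70 · log₁₀(15.33)
= -61.70 · (1.1856) = -73.15 mV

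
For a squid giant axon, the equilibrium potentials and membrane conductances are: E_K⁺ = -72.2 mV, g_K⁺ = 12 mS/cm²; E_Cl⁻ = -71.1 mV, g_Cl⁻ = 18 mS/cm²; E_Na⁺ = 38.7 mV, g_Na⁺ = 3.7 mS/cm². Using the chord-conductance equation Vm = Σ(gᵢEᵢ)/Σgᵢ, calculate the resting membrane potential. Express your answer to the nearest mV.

Σ gᵢEᵢ = 12·(-72.2) + 18·(-71.1) + 3.7·(38.7) = -2003.01
Σ gᵢ = 12 + 18 + 3.7 = 33.7
Vm = -2003.01 / 33.7 = -59.44 mV

-59 mV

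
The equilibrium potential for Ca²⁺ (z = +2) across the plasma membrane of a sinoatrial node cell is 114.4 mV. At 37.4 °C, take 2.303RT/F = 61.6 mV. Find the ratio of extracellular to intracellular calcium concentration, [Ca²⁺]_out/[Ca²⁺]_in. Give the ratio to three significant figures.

log₁₀([out]/[in]) = E·z/(61.6) = 114.4 × 2 / 61.6 = 3.7143
[out]/[in] = 10^(3.7143) = 5179

5180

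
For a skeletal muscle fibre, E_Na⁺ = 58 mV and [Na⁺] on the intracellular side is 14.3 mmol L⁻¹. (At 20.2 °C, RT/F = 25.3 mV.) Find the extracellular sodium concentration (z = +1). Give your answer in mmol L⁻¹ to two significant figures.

140 mmol L⁻¹

Nernst: E = (25.3/1) · ln([out]/[in]), so ln([out]/[in]) = 58.0 × 1 / 25.3 = 2.2925.
[out]/[in] = e^(2.2925) = 9.9.
[out] = 9.9 × 14.3 = 141.6 mmol L⁻¹.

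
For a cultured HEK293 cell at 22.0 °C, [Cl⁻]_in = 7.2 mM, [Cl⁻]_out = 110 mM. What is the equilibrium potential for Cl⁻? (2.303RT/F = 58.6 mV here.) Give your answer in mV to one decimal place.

-69.4 mV

E = (58.6/z) · log₁₀([Cl⁻]_out/[Cl⁻]_in) with z = -1.
For an anion, dividing by z = -1 reverses the sign.
= (58.6/-1) · log₁₀(110/7.2) = -58.60 · log₁₀(15.28)
= -58.60 · (1.1841) = -69.39 mV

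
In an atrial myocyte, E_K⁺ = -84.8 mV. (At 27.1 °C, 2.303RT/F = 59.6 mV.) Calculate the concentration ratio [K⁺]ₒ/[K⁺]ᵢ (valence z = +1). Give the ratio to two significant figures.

0.038

log₁₀([out]/[in]) = E·z/(59.6) = -84.8 × 1 / 59.6 = -1.4228
[out]/[in] = 10^(-1.4228) = 0.03777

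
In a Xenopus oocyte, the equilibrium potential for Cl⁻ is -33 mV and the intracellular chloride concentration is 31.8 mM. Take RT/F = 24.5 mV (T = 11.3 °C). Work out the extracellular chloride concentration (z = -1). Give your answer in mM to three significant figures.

Nernst: E = (24.5/-1) · ln([out]/[in]), so ln([out]/[in]) = -33.0 × -1 / 24.5 = 1.3469.
[out]/[in] = e^(1.3469) = 3.846.
[out] = 3.846 × 31.8 = 122.3 mM.

122 mM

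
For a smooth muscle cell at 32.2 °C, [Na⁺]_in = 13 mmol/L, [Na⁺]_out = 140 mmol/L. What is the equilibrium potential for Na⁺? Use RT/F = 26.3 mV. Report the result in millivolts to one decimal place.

E = (26.3/z) · ln([Na⁺]_out/[Na⁺]_in) with z = +1.
= (26.3/1) · ln(140/13) = 26.30 · ln(10.77)
= 26.30 · (2.3767) = 62.51 mV

62.5 mV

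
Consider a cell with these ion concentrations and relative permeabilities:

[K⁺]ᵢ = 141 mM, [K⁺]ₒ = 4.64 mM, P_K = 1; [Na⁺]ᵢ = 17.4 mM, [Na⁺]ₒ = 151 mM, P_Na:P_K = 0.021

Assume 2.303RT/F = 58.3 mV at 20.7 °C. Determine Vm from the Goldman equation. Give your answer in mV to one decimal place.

Vm = 58.3 · log₁₀[(Σ P·[cation]ₒ + Σ P·[anion]ᵢ) / (Σ P·[cation]ᵢ + Σ P·[anion]ₒ)]
Numerator = 1×4.64 + 0.021×151 = 7.811
Denominator = 1×141 + 0.021×17.4 = 141.4
Vm = 58.3 · log₁₀(0.055254) = 58.3 × (-1.2576) = -73.32 mV

-73.3 mV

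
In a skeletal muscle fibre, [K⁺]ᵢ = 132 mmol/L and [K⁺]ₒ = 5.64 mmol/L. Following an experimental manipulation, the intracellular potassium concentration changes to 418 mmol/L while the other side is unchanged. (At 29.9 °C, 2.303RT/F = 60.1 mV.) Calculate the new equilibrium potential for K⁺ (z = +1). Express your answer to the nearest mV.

After the shift: [K⁺]_out = 5.64, [K⁺]_in = 418 mmol/L.
E_new = (60.1/1)·log₁₀(5.64/418) = 60.10 · (-1.8699) = -112.38 mV

-112 mV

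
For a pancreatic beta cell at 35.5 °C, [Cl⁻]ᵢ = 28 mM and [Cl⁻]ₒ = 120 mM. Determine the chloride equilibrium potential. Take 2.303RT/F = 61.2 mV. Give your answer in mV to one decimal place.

E = (61.2/z) · log₁₀([Cl⁻]_out/[Cl⁻]_in) with z = -1.
For an anion, dividing by z = -1 reverses the sign.
= (61.2/-1) · log₁₀(120/28) = -61.20 · log₁₀(4.286)
= -61.20 · (0.6320) = -38.68 mV

-38.7 mV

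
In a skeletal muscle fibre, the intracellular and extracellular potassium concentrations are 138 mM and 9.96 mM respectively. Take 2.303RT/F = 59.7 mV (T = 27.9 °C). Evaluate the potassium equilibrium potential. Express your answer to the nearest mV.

E = (59.7/z) · log₁₀([K⁺]_out/[K⁺]_in) with z = +1.
= (59.7/1) · log₁₀(9.96/138) = 59.70 · log₁₀(0.07217)
= 59.70 · (-1.1416) = -68.15 mV

-68 mV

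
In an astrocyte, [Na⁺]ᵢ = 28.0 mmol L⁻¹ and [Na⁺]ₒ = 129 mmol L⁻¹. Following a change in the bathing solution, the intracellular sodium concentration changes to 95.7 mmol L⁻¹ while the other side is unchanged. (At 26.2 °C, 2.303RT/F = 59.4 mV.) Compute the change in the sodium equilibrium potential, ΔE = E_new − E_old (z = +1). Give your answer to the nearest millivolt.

E_old = (59.4/1)·log₁₀(129/28.0) = 39.41 mV
E_new = (59.4/1)·log₁₀(129/95.7) = 7.70 mV
ΔE = 7.70 − (39.41) = -31.70 mV

-32 mV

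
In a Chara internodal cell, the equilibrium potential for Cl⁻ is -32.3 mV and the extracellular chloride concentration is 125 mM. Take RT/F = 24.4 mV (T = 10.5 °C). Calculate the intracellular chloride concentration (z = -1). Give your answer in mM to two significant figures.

33 mM

Nernst: E = (24.4/-1) · ln([out]/[in]), so ln([out]/[in]) = -32.3 × -1 / 24.4 = 1.3238.
[out]/[in] = e^(1.3238) = 3.758.
[in] = 125 / 3.758 = 33.27 mM.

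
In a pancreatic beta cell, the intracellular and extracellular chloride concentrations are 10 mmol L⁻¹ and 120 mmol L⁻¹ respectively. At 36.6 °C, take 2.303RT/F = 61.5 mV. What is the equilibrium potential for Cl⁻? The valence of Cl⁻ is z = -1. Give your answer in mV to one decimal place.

E = (61.5/z) · log₁₀([Cl⁻]_out/[Cl⁻]_in) with z = -1.
For an anion, dividing by z = -1 reverses the sign.
= (61.5/-1) · log₁₀(120/10) = -61.50 · log₁₀(12)
= -61.50 · (1.0792) = -66.37 mV

-66.4 mV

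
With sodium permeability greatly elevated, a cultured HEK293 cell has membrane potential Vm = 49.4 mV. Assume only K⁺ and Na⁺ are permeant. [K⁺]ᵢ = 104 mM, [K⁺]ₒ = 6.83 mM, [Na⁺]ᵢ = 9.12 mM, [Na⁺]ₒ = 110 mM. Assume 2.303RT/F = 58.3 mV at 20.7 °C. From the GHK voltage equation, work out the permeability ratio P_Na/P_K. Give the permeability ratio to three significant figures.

15.8

Let α = P_Na/P_K. GHK: Vm = 58.3·log₁₀[(Kₒ + α·Naₒ)/(Kᵢ + α·Naᵢ)].
10^(Vm/58.3) = 10^(49.4/58.3) = 7.0363
So 7.0363·(Kᵢ + α·Naᵢ) = Kₒ + α·Naₒ → α = (7.0363·104.0 − 6.83) / (110.0 − 7.0363·9.12)
α = (731.8 − 6.83) / (110.0 − 64.17) = 724.9/45.83 = 15.82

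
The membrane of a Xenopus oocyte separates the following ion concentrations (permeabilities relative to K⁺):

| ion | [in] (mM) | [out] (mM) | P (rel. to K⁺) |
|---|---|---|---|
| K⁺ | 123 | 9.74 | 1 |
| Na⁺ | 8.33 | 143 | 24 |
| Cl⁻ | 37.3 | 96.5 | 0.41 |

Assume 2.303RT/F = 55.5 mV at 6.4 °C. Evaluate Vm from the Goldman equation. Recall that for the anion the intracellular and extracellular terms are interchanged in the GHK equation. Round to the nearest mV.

Vm = 55.5 · log₁₀[(Σ P·[cation]ₒ + Σ P·[anion]ᵢ) / (Σ P·[cation]ᵢ + Σ P·[anion]ₒ)]
Numerator = 1×9.74 + 24×143 + 0.41×37.3 = 3457
Denominator = 1×123 + 24×8.33 + 0.41×96.5 = 362.5
Vm = 55.5 · log₁₀(9.537) = 55.5 × (0.9794) = 54.36 mV

54 mV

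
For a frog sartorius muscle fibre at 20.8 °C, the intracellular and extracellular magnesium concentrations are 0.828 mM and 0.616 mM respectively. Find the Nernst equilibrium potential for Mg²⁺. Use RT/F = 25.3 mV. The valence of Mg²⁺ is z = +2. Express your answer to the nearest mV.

E = (25.3/z) · ln([Mg²⁺]_out/[Mg²⁺]_in) with z = +2.
= (25.3/2) · ln(0.616/0.828) = 12.65 · ln(0.744)
= 12.65 · (-0.2958) = -3.74 mV

-4 mV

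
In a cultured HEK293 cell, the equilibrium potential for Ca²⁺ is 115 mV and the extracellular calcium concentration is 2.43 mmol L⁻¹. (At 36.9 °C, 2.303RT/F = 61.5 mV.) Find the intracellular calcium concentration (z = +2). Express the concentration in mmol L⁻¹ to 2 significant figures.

0.00044 mmol L⁻¹

Nernst: E = (61.5/2) · log₁₀([out]/[in]), so log₁₀([out]/[in]) = 115.0 × 2 / 61.5 = 3.7398.
[out]/[in] = 10^(3.7398) = 5493.
[in] = 2.43 / 5493 = 0.0004424 mmol L⁻¹.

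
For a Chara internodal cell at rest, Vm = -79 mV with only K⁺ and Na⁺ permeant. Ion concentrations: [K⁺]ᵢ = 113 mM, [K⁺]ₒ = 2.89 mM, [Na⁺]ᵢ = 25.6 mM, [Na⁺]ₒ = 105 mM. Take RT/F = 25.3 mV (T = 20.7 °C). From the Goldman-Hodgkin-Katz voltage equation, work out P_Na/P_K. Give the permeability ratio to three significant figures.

0.0201

Let α = P_Na/P_K. GHK: Vm = 25.3·ln[(Kₒ + α·Naₒ)/(Kᵢ + α·Naᵢ)].
e^(Vm/25.3) = e^(-79.0/25.3) = 0.044046
So 0.044046·(Kᵢ + α·Naᵢ) = Kₒ + α·Naₒ → α = (0.044046·113.0 − 2.89) / (105.0 − 0.044046·25.6)
α = (4.977 − 2.89) / (105.0 − 1.128) = 2.087/103.9 = 0.02009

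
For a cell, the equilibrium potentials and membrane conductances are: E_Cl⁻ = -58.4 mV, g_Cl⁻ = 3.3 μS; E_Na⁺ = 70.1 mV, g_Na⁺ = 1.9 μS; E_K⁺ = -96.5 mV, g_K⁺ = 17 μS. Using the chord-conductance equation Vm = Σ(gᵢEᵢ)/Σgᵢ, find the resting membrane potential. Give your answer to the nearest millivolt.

Σ gᵢEᵢ = 3.3·(-58.4) + 1.9·(70.1) + 17·(-96.5) = -1700.03
Σ gᵢ = 3.3 + 1.9 + 17 = 22.2
Vm = -1700.03 / 22.2 = -76.58 mV

-77 mV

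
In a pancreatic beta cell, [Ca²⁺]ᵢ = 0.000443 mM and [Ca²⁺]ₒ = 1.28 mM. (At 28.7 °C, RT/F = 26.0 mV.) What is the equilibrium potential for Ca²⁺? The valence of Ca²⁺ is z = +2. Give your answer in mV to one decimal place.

E = (26.0/z) · ln([Ca²⁺]_out/[Ca²⁺]_in) with z = +2.
= (26.0/2) · ln(1.28/0.000443) = 13.00 · ln(2889)
= 13.00 · (7.9688) = 103.59 mV

103.6 mV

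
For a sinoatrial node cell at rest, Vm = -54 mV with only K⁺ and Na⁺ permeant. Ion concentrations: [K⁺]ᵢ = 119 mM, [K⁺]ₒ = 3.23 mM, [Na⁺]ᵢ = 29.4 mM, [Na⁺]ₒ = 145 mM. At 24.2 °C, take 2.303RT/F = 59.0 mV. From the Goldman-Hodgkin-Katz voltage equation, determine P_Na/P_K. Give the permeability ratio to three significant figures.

0.0794

Let α = P_Na/P_K. GHK: Vm = 59.0·log₁₀[(Kₒ + α·Naₒ)/(Kᵢ + α·Naᵢ)].
10^(Vm/59.0) = 10^(-54.0/59.0) = 0.12155
So 0.12155·(Kᵢ + α·Naᵢ) = Kₒ + α·Naₒ → α = (0.12155·119.0 − 3.23) / (145.0 − 0.12155·29.4)
α = (14.46 − 3.23) / (145.0 − 3.573) = 11.23/141.4 = 0.07943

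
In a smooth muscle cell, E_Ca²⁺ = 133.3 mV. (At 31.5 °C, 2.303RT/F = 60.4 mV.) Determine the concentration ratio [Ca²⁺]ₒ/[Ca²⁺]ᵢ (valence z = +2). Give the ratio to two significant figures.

log₁₀([out]/[in]) = E·z/(60.4) = 133.3 × 2 / 60.4 = 4.4139
[out]/[in] = 10^(4.4139) = 2.594e+04

26000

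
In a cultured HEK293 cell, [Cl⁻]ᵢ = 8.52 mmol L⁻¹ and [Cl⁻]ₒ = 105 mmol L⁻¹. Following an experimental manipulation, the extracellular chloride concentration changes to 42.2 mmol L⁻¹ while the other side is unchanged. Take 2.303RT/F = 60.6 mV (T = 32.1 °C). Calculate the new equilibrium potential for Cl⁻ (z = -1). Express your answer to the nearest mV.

After the shift: [Cl⁻]_out = 42.2, [Cl⁻]_in = 8.52 mmol L⁻¹.
E_new = (60.6/-1)·log₁₀(42.2/8.52) = -60.60 · (0.6949) = -42.11 mV

-42 mV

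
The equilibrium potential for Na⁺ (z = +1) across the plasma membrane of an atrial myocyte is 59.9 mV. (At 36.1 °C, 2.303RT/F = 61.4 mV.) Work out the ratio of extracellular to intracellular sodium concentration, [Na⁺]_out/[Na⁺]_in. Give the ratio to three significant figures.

9.45

log₁₀([out]/[in]) = E·z/(61.4) = 59.9 × 1 / 61.4 = 0.9756
[out]/[in] = 10^(0.9756) = 9.453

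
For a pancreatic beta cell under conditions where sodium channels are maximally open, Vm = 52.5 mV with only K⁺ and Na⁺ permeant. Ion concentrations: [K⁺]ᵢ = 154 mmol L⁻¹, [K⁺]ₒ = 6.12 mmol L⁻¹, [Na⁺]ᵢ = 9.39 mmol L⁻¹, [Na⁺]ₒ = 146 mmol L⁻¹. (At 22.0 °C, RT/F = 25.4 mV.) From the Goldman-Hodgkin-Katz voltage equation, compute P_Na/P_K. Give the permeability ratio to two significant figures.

17

Let α = P_Na/P_K. GHK: Vm = 25.4·ln[(Kₒ + α·Naₒ)/(Kᵢ + α·Naᵢ)].
e^(Vm/25.4) = e^(52.5/25.4) = 7.9005
So 7.9005·(Kᵢ + α·Naᵢ) = Kₒ + α·Naₒ → α = (7.9005·154.0 − 6.12) / (146.0 − 7.9005·9.39)
α = (1217 − 6.12) / (146.0 − 74.19) = 1211/71.81 = 16.86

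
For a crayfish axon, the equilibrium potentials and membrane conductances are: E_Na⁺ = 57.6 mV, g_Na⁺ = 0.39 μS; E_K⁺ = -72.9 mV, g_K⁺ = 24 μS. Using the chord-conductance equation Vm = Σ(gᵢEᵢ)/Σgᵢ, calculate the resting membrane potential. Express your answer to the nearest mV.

-71 mV

Σ gᵢEᵢ = 0.39·(57.6) + 24·(-72.9) = -1727.14
Σ gᵢ = 0.39 + 24 = 24.39
Vm = -1727.14 / 24.39 = -70.81 mV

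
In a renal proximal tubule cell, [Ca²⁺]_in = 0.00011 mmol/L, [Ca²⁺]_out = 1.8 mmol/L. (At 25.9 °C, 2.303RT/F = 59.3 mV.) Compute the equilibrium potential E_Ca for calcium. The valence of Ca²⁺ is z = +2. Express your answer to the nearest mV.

125 mV

E = (59.3/z) · log₁₀([Ca²⁺]_out/[Ca²⁺]_in) with z = +2.
= (59.3/2) · log₁₀(1.8/0.00011) = 29.65 · log₁₀(1.636e+04)
= 29.65 · (4.2139) = 124.94 mV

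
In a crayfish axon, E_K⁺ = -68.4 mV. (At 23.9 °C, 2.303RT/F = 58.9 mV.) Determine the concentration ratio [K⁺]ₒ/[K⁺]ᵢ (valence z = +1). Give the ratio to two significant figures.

log₁₀([out]/[in]) = E·z/(58.9) = -68.4 × 1 / 58.9 = -1.1613
[out]/[in] = 10^(-1.1613) = 0.06898

0.069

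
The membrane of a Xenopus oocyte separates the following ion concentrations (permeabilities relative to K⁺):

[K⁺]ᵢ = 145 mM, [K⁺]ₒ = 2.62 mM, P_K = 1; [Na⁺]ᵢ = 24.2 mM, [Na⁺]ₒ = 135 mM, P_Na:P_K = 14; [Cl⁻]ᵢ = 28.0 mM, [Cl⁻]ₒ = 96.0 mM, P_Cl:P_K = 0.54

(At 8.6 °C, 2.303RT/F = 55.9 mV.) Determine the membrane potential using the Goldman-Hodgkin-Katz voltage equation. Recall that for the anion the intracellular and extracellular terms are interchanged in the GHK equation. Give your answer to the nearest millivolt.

31 mV

Vm = 55.9 · log₁₀[(Σ P·[cation]ₒ + Σ P·[anion]ᵢ) / (Σ P·[cation]ᵢ + Σ P·[anion]ₒ)]
Numerator = 1×2.62 + 14×135 + 0.54×28.0 = 1908
Denominator = 1×145 + 14×24.2 + 0.54×96.0 = 535.6
Vm = 55.9 · log₁₀(3.5616) = 55.9 × (0.5516) = 30.84 mV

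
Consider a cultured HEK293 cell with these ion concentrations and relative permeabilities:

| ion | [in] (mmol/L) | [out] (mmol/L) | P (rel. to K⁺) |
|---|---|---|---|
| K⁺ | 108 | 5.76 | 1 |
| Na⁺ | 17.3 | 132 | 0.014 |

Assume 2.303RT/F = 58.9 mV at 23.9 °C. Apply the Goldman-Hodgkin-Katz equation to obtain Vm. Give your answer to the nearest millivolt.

Vm = 58.9 · log₁₀[(Σ P·[cation]ₒ + Σ P·[anion]ᵢ) / (Σ P·[cation]ᵢ + Σ P·[anion]ₒ)]
Numerator = 1×5.76 + 0.014×132 = 7.608
Denominator = 1×108 + 0.014×17.3 = 108.2
Vm = 58.9 · log₁₀(0.070287) = 58.9 × (-1.1531) = -67.92 mV

-68 mV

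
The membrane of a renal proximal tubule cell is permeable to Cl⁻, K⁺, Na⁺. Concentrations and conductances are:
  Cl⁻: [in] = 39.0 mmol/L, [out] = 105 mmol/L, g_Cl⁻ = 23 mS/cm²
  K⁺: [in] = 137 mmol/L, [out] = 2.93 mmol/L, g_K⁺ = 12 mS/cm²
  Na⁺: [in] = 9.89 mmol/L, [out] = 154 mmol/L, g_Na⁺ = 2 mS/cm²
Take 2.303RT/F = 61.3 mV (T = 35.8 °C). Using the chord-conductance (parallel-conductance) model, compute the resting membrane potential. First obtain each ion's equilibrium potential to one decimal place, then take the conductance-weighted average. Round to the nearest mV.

E_Cl⁻ = (61.3/-1)·log₁₀(105/39.0) = -26.4 mV
E_K⁺ = (61.3/1)·log₁₀(2.93/137) = -102.4 mV
E_Na⁺ = (61.3/1)·log₁₀(154/9.89) = 73.1 mV
Vm = (Σ gᵢEᵢ)/(Σ gᵢ) = (23·-26.4 + 12·-102.4 + 2·73.1) / (23 + 12 + 2)
= -1689.80 / 37 = -45.67 mV

-46 mV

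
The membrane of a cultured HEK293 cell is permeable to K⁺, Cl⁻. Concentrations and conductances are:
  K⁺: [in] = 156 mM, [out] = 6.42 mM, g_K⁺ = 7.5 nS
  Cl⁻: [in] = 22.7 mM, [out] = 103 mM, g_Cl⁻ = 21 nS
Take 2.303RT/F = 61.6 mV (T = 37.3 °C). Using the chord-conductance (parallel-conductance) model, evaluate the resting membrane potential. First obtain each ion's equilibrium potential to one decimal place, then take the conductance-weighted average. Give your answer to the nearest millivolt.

-52 mV

E_K⁺ = (61.6/1)·log₁₀(6.42/156) = -85.4 mV
E_Cl⁻ = (61.6/-1)·log₁₀(103/22.7) = -40.5 mV
Vm = (Σ gᵢEᵢ)/(Σ gᵢ) = (7.5·-85.4 + 21·-40.5) / (7.5 + 21)
= -1491.00 / 28.5 = -52.32 mV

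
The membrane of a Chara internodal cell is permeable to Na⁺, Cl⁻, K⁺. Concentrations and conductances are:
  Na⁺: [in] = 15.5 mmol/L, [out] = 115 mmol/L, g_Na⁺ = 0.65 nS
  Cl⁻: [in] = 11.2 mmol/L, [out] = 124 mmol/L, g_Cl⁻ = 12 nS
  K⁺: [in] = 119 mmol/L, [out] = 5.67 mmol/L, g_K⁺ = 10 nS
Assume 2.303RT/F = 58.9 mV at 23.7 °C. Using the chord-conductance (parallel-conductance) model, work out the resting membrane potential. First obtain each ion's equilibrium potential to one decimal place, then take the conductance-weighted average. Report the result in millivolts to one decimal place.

E_Na⁺ = (58.9/1)·log₁₀(115/15.5) = 51.3 mV
E_Cl⁻ = (58.9/-1)·log₁₀(124/11.2) = -61.5 mV
E_K⁺ = (58.9/1)·log₁₀(5.67/119) = -77.9 mV
Vm = (Σ gᵢEᵢ)/(Σ gᵢ) = (0.65·51.3 + 12·-61.5 + 10·-77.9) / (0.65 + 12 + 10)
= -1483.65 / 22.65 = -65.50 mV

-65.5 mV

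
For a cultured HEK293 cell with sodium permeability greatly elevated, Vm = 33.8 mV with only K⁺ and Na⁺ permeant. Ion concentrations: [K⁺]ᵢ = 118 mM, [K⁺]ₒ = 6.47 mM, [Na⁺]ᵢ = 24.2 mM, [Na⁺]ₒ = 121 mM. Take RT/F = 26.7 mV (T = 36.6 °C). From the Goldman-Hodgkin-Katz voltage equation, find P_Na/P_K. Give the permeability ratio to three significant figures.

11.7

Let α = P_Na/P_K. GHK: Vm = 26.7·ln[(Kₒ + α·Naₒ)/(Kᵢ + α·Naᵢ)].
e^(Vm/26.7) = e^(33.8/26.7) = 3.5463
So 3.5463·(Kᵢ + α·Naᵢ) = Kₒ + α·Naₒ → α = (3.5463·118.0 − 6.47) / (121.0 − 3.5463·24.2)
α = (418.5 − 6.47) / (121.0 − 85.82) = 412/35.18 = 11.71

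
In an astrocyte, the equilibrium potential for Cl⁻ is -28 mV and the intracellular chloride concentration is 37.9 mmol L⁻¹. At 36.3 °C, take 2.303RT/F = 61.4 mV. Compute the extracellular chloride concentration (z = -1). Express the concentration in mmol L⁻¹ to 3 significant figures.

108 mmol L⁻¹

Nernst: E = (61.4/-1) · log₁₀([out]/[in]), so log₁₀([out]/[in]) = -28.0 × -1 / 61.4 = 0.4560.
[out]/[in] = 10^(0.4560) = 2.858.
[out] = 2.858 × 37.9 = 108.3 mmol L⁻¹.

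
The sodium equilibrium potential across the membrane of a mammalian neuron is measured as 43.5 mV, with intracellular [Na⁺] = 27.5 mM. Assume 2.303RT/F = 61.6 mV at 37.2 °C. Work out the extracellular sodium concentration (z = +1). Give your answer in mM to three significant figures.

Nernst: E = (61.6/1) · log₁₀([out]/[in]), so log₁₀([out]/[in]) = 43.5 × 1 / 61.6 = 0.7062.
[out]/[in] = 10^(0.7062) = 5.084.
[out] = 5.084 × 27.5 = 139.8 mM.

140 mM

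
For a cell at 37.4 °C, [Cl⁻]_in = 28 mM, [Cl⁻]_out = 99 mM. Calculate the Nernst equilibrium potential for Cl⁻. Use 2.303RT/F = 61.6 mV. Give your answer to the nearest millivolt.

-34 mV

E = (61.6/z) · log₁₀([Cl⁻]_out/[Cl⁻]_in) with z = -1.
For an anion, dividing by z = -1 reverses the sign.
= (61.6/-1) · log₁₀(99/28) = -61.60 · log₁₀(3.536)
= -61.60 · (0.5485) = -33.79 mV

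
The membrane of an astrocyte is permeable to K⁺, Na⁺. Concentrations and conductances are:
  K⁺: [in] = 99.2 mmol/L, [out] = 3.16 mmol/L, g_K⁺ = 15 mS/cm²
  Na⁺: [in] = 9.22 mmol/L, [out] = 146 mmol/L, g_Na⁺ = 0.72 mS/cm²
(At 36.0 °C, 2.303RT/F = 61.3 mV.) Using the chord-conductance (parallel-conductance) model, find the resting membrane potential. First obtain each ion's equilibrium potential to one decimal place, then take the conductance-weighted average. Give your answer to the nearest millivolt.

-84 mV

E_K⁺ = (61.3/1)·log₁₀(3.16/99.2) = -91.8 mV
E_Na⁺ = (61.3/1)·log₁₀(146/9.22) = 73.5 mV
Vm = (Σ gᵢEᵢ)/(Σ gᵢ) = (15·-91.8 + 0.72·73.5) / (15 + 0.72)
= -1324.08 / 15.72 = -84.23 mV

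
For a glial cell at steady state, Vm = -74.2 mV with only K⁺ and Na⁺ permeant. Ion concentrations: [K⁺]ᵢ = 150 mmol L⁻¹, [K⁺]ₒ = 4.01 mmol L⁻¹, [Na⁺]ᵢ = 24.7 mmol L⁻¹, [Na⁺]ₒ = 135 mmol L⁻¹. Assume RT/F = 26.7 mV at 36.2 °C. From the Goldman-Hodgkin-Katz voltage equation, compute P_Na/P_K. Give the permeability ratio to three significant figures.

Let α = P_Na/P_K. GHK: Vm = 26.7·ln[(Kₒ + α·Naₒ)/(Kᵢ + α·Naᵢ)].
e^(Vm/26.7) = e^(-74.2/26.7) = 0.062099
So 0.062099·(Kᵢ + α·Naᵢ) = Kₒ + α·Naₒ → α = (0.062099·150.0 − 4.01) / (135.0 − 0.062099·24.7)
α = (9.315 − 4.01) / (135.0 − 1.534) = 5.305/133.5 = 0.03975

0.0397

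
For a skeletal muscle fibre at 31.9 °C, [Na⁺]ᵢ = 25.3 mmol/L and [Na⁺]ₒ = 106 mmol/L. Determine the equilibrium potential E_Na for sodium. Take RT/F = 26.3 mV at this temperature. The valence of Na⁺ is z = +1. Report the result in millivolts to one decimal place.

37.7 mV

E = (26.3/z) · ln([Na⁺]_out/[Na⁺]_in) with z = +1.
= (26.3/1) · ln(106/25.3) = 26.30 · ln(4.19)
= 26.30 · (1.4326) = 37.68 mV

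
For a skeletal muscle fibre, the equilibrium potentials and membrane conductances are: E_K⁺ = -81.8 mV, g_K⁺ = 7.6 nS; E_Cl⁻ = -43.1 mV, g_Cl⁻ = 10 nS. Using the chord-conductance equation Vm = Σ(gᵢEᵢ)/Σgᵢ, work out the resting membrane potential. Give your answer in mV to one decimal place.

Σ gᵢEᵢ = 7.6·(-81.8) + 10·(-43.1) = -1052.68
Σ gᵢ = 7.6 + 10 = 17.6
Vm = -1052.68 / 17.6 = -59.81 mV

-59.8 mV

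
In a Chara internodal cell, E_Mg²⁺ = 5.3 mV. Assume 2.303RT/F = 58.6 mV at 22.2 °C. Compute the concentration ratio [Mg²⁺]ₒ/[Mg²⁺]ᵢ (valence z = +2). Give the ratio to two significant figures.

1.5

log₁₀([out]/[in]) = E·z/(58.6) = 5.3 × 2 / 58.6 = 0.1809
[out]/[in] = 10^(0.1809) = 1.517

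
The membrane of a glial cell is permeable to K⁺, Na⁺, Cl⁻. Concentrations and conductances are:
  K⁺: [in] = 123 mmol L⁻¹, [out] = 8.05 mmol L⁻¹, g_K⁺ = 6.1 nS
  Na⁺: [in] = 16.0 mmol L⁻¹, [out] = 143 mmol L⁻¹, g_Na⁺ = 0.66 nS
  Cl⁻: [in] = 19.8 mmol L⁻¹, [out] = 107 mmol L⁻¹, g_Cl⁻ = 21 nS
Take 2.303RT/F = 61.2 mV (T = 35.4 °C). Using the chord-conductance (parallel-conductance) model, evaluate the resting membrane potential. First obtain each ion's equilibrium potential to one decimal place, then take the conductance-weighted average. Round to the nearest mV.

E_K⁺ = (61.2/1)·log₁₀(8.05/123) = -72.5 mV
E_Na⁺ = (61.2/1)·log₁₀(143/16.0) = 58.2 mV
E_Cl⁻ = (61.2/-1)·log₁₀(107/19.8) = -44.8 mV
Vm = (Σ gᵢEᵢ)/(Σ gᵢ) = (6.1·-72.5 + 0.66·58.2 + 21·-44.8) / (6.1 + 0.66 + 21)
= -1344.64 / 27.76 = -48.44 mV

-48 mV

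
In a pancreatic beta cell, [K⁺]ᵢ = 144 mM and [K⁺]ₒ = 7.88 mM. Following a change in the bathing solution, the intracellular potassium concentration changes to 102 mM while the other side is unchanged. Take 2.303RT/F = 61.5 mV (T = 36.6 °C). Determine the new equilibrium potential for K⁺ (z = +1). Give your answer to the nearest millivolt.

-68 mV

After the shift: [K⁺]_out = 7.88, [K⁺]_in = 102 mM.
E_new = (61.5/1)·log₁₀(7.88/102) = 61.50 · (-1.1121) = -68.39 mV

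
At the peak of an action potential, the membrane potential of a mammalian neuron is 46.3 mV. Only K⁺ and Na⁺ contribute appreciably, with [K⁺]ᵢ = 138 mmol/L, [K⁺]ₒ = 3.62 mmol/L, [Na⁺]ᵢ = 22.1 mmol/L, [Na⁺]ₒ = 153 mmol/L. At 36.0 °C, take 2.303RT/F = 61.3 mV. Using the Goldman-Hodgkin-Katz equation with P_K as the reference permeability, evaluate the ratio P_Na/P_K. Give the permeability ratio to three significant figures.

28.8

Let α = P_Na/P_K. GHK: Vm = 61.3·log₁₀[(Kₒ + α·Naₒ)/(Kᵢ + α·Naᵢ)].
10^(Vm/61.3) = 10^(46.3/61.3) = 5.6925
So 5.6925·(Kᵢ + α·Naᵢ) = Kₒ + α·Naₒ → α = (5.6925·138.0 − 3.62) / (153.0 − 5.6925·22.1)
α = (785.6 − 3.62) / (153.0 − 125.8) = 781.9/27.2 = 28.75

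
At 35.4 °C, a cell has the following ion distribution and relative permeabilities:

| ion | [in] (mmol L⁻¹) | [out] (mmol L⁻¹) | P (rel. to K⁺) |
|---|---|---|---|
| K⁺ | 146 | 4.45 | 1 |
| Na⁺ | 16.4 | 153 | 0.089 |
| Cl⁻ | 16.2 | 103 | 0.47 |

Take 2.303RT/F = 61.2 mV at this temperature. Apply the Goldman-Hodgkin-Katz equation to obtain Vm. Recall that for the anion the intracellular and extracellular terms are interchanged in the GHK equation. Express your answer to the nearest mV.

Vm = 61.2 · log₁₀[(Σ P·[cation]ₒ + Σ P·[anion]ᵢ) / (Σ P·[cation]ᵢ + Σ P·[anion]ₒ)]
Numerator = 1×4.45 + 0.089×153 + 0.47×16.2 = 25.68
Denominator = 1×146 + 0.089×16.4 + 0.47×103 = 195.9
Vm = 61.2 · log₁₀(0.13111) = 61.2 × (-0.8824) = -54.00 mV

-54 mV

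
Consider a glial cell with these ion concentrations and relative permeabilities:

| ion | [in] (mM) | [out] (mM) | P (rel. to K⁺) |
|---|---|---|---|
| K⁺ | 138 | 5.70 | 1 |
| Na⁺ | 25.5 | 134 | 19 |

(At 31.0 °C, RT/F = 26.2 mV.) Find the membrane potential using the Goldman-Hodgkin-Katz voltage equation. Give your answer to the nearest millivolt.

37 mV

Vm = 26.2 · ln[(Σ P·[cation]ₒ + Σ P·[anion]ᵢ) / (Σ P·[cation]ᵢ + Σ P·[anion]ₒ)]
Numerator = 1×5.70 + 19×134 = 2552
Denominator = 1×138 + 19×25.5 = 622.5
Vm = 26.2 · ln(4.0991) = 26.2 × (1.4108) = 36.96 mV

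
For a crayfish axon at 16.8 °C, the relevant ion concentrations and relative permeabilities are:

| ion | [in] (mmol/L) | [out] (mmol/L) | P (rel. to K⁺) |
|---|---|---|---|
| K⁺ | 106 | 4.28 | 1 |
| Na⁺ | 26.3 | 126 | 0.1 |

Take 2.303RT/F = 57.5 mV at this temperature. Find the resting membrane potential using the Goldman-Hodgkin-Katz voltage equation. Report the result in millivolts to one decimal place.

-46.5 mV

Vm = 57.5 · log₁₀[(Σ P·[cation]ₒ + Σ P·[anion]ᵢ) / (Σ P·[cation]ᵢ + Σ P·[anion]ₒ)]
Numerator = 1×4.28 + 0.1×126 = 16.88
Denominator = 1×106 + 0.1×26.3 = 108.6
Vm = 57.5 · log₁₀(0.15539) = 57.5 × (-0.8086) = -46.49 mV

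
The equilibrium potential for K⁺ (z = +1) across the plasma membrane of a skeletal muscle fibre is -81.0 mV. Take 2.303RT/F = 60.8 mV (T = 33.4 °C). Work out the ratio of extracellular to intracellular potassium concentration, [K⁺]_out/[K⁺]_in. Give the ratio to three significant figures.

log₁₀([out]/[in]) = E·z/(60.8) = -81.0 × 1 / 60.8 = -1.3322
[out]/[in] = 10^(-1.3322) = 0.04653

0.0465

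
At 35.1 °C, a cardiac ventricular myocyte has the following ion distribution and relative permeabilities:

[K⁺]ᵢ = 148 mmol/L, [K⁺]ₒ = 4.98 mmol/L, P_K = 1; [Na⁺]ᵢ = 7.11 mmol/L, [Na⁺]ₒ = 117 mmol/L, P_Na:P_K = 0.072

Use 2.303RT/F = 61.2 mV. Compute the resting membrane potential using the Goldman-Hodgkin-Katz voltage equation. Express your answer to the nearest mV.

-64 mV

Vm = 61.2 · log₁₀[(Σ P·[cation]ₒ + Σ P·[anion]ᵢ) / (Σ P·[cation]ᵢ + Σ P·[anion]ₒ)]
Numerator = 1×4.98 + 0.072×117 = 13.4
Denominator = 1×148 + 0.072×7.11 = 148.5
Vm = 61.2 · log₁₀(0.090255) = 61.2 × (-1.0445) = -63.93 mV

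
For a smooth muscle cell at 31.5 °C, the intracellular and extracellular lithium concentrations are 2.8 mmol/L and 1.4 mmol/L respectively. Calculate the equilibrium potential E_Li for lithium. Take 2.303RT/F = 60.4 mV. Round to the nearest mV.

-18 mV

E = (60.4/z) · log₁₀([Li⁺]_out/[Li⁺]_in) with z = +1.
= (60.4/1) · log₁₀(1.4/2.8) = 60.40 · log₁₀(0.5)
= 60.40 · (-0.3010) = -18.18 mV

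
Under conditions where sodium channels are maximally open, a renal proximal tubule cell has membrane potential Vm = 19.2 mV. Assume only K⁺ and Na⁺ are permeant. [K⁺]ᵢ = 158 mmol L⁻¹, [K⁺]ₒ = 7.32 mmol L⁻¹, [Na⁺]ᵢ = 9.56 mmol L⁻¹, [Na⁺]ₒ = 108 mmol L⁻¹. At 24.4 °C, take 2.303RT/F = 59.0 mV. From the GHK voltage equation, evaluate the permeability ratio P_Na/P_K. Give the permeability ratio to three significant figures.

3.72

Let α = P_Na/P_K. GHK: Vm = 59.0·log₁₀[(Kₒ + α·Naₒ)/(Kᵢ + α·Naᵢ)].
10^(Vm/59.0) = 10^(19.2/59.0) = 2.1156
So 2.1156·(Kᵢ + α·Naᵢ) = Kₒ + α·Naₒ → α = (2.1156·158.0 − 7.32) / (108.0 − 2.1156·9.56)
α = (334.3 − 7.32) / (108.0 − 20.22) = 326.9/87.78 = 3.725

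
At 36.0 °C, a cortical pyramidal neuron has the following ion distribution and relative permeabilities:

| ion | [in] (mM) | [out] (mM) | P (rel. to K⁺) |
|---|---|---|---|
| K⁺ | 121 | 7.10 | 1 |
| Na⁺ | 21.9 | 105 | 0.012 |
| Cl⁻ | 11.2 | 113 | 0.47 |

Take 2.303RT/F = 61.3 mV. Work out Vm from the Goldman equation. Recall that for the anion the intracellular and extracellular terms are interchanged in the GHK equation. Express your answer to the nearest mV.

-68 mV

Vm = 61.3 · log₁₀[(Σ P·[cation]ₒ + Σ P·[anion]ᵢ) / (Σ P·[cation]ᵢ + Σ P·[anion]ₒ)]
Numerator = 1×7.10 + 0.012×105 + 0.47×11.2 = 13.62
Denominator = 1×121 + 0.012×21.9 + 0.47×113 = 174.4
Vm = 61.3 · log₁₀(0.078131) = 61.3 × (-1.1072) = -67.87 mV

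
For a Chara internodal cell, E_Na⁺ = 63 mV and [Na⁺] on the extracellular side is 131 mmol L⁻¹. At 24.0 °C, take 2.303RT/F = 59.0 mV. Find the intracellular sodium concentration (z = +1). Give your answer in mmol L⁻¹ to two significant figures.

Nernst: E = (59.0/1) · log₁₀([out]/[in]), so log₁₀([out]/[in]) = 63.0 × 1 / 59.0 = 1.0678.
[out]/[in] = 10^(1.0678) = 11.69.
[in] = 131 / 11.69 = 11.21 mmol L⁻¹.

11 mmol L⁻¹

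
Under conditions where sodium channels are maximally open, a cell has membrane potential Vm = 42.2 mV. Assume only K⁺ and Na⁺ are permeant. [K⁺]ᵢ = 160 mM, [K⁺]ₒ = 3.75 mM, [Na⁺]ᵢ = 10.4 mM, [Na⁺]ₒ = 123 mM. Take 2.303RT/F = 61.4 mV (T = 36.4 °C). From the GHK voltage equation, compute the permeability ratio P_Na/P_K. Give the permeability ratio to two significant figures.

11

Let α = P_Na/P_K. GHK: Vm = 61.4·log₁₀[(Kₒ + α·Naₒ)/(Kᵢ + α·Naᵢ)].
10^(Vm/61.4) = 10^(42.2/61.4) = 4.8674
So 4.8674·(Kᵢ + α·Naᵢ) = Kₒ + α·Naₒ → α = (4.8674·160.0 − 3.75) / (123.0 − 4.8674·10.4)
α = (778.8 − 3.75) / (123.0 − 50.62) = 775/72.38 = 10.71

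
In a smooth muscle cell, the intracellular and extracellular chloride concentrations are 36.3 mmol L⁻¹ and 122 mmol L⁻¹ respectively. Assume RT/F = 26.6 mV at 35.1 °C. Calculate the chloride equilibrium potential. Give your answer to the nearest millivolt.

E = (26.6/z) · ln([Cl⁻]_out/[Cl⁻]_in) with z = -1.
For an anion, dividing by z = -1 reverses the sign.
= (26.6/-1) · ln(122/36.3) = -26.60 · ln(3.361)
= -26.60 · (1.2122) = -32.24 mV

-32 mV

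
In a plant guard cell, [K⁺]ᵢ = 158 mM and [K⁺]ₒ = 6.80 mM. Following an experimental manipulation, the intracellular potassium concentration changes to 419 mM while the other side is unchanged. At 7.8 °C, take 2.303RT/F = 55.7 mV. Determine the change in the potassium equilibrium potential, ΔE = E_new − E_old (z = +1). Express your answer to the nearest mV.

-24 mV

E_old = (55.7/1)·log₁₀(6.80/158) = -76.09 mV
E_new = (55.7/1)·log₁₀(6.80/419) = -99.69 mV
ΔE = -99.69 − (-76.09) = -23.59 mV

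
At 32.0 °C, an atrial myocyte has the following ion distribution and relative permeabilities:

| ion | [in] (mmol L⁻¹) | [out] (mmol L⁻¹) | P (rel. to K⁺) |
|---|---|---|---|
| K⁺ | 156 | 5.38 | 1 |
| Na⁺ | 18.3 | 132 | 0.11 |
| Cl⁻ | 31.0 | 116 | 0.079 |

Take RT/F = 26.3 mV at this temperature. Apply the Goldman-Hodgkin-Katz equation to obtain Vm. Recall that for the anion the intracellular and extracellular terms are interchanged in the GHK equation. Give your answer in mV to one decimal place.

Vm = 26.3 · ln[(Σ P·[cation]ₒ + Σ P·[anion]ᵢ) / (Σ P·[cation]ᵢ + Σ P·[anion]ₒ)]
Numerator = 1×5.38 + 0.11×132 + 0.079×31.0 = 22.35
Denominator = 1×156 + 0.11×18.3 + 0.079×116 = 167.2
Vm = 26.3 · ln(0.13368) = 26.3 × (-2.0123) = -52.92 mV

-52.9 mV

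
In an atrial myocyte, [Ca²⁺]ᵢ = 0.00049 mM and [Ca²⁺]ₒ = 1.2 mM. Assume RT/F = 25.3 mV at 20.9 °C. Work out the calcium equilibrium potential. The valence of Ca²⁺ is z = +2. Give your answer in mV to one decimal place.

98.7 mV

E = (25.3/z) · ln([Ca²⁺]_out/[Ca²⁺]_in) with z = +2.
= (25.3/2) · ln(1.2/0.00049) = 12.65 · ln(2449)
= 12.65 · (7.8034) = 98.71 mV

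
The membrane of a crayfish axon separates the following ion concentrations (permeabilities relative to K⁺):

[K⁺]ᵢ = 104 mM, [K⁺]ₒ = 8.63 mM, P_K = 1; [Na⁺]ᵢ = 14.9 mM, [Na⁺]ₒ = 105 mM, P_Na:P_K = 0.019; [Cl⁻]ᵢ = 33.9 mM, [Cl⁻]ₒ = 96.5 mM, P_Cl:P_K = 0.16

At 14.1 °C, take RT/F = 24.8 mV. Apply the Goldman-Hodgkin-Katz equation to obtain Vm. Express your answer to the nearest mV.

Vm = 24.8 · ln[(Σ P·[cation]ₒ + Σ P·[anion]ᵢ) / (Σ P·[cation]ᵢ + Σ P·[anion]ₒ)]
Numerator = 1×8.63 + 0.019×105 + 0.16×33.9 = 16.05
Denominator = 1×104 + 0.019×14.9 + 0.16×96.5 = 119.7
Vm = 24.8 · ln(0.13405) = 24.8 × (-2.0095) = -49.84 mV

-50 mV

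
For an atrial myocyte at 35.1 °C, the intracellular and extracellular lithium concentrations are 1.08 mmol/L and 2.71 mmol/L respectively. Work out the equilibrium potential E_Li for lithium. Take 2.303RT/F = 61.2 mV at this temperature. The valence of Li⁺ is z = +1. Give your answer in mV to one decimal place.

24.5 mV

E = (61.2/z) · log₁₀([Li⁺]_out/[Li⁺]_in) with z = +1.
= (61.2/1) · log₁₀(2.71/1.08) = 61.20 · log₁₀(2.509)
= 61.20 · (0.3995) = 24.45 mV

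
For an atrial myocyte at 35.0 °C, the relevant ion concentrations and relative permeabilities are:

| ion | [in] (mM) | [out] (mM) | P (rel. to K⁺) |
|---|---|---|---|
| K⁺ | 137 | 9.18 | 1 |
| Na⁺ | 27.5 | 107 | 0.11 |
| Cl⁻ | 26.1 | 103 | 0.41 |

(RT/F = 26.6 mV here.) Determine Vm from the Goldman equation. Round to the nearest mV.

Vm = 26.6 · ln[(Σ P·[cation]ₒ + Σ P·[anion]ᵢ) / (Σ P·[cation]ᵢ + Σ P·[anion]ₒ)]
Numerator = 1×9.18 + 0.11×107 + 0.41×26.1 = 31.65
Denominator = 1×137 + 0.11×27.5 + 0.41×103 = 182.3
Vm = 26.6 · ln(0.17366) = 26.6 × (-1.7506) = -46.57 mV

-47 mV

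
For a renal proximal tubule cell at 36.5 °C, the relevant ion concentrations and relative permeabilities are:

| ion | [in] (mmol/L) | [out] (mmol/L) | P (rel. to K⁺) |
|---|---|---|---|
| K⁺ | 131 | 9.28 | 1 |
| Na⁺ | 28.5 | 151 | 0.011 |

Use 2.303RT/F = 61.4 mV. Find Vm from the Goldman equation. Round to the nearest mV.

Vm = 61.4 · log₁₀[(Σ P·[cation]ₒ + Σ P·[anion]ᵢ) / (Σ P·[cation]ᵢ + Σ P·[anion]ₒ)]
Numerator = 1×9.28 + 0.011×151 = 10.94
Denominator = 1×131 + 0.011×28.5 = 131.3
Vm = 61.4 · log₁₀(0.08332) = 61.4 × (-1.0793) = -66.27 mV

-66 mV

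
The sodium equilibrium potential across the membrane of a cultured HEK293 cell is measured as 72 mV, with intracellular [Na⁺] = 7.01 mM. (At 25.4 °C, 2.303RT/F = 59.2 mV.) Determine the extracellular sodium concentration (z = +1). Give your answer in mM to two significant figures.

Nernst: E = (59.2/1) · log₁₀([out]/[in]), so log₁₀([out]/[in]) = 72.0 × 1 / 59.2 = 1.2162.
[out]/[in] = 10^(1.2162) = 16.45.
[out] = 16.45 × 7.01 = 115.3 mM.

120 mM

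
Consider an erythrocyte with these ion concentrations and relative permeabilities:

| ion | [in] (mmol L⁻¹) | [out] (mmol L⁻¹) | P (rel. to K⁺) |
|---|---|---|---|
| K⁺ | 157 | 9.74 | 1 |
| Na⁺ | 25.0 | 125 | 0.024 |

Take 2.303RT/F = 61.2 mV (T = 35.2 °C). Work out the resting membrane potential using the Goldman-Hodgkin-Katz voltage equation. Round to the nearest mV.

Vm = 61.2 · log₁₀[(Σ P·[cation]ₒ + Σ P·[anion]ᵢ) / (Σ P·[cation]ᵢ + Σ P·[anion]ₒ)]
Numerator = 1×9.74 + 0.024×125 = 12.74
Denominator = 1×157 + 0.024×25.0 = 157.6
Vm = 61.2 · log₁₀(0.080838) = 61.2 × (-1.0924) = -66.85 mV

-67 mV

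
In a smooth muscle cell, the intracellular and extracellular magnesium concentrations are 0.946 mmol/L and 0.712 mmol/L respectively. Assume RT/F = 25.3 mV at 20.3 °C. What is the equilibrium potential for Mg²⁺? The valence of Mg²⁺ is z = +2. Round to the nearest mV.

E = (25.3/z) · ln([Mg²⁺]_out/[Mg²⁺]_in) with z = +2.
= (25.3/2) · ln(0.712/0.946) = 12.65 · ln(0.7526)
= 12.65 · (-0.2842) = -3.59 mV

-4 mV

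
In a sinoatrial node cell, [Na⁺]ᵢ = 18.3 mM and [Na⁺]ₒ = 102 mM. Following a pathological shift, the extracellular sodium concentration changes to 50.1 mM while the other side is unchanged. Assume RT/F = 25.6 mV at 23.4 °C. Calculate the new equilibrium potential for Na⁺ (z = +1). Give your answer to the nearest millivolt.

26 mV

After the shift: [Na⁺]_out = 50.1, [Na⁺]_in = 18.3 mM.
E_new = (25.6/1)·ln(50.1/18.3) = 25.60 · (1.0071) = 25.78 mV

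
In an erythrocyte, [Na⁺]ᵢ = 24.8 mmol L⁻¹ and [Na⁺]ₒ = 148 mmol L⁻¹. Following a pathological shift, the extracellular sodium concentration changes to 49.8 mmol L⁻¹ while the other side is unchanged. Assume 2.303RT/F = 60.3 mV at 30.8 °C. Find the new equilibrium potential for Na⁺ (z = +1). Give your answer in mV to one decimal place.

After the shift: [Na⁺]_out = 49.8, [Na⁺]_in = 24.8 mmol L⁻¹.
E_new = (60.3/1)·log₁₀(49.8/24.8) = 60.30 · (0.3028) = 18.26 mV

18.3 mV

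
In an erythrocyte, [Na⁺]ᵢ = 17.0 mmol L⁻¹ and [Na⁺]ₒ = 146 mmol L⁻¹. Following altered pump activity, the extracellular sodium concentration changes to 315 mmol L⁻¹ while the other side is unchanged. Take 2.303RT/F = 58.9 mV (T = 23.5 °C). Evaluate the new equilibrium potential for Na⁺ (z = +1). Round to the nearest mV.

After the shift: [Na⁺]_out = 315, [Na⁺]_in = 17.0 mmol L⁻¹.
E_new = (58.9/1)·log₁₀(315/17.0) = 58.90 · (1.2679) = 74.68 mV

75 mV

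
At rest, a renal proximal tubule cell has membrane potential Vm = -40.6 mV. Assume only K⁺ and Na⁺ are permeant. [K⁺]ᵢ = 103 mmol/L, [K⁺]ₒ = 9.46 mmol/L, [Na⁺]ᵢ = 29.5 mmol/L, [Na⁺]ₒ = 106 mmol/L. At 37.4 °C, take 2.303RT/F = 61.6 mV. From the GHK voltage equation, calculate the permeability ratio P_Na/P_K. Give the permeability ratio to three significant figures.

Let α = P_Na/P_K. GHK: Vm = 61.6·log₁₀[(Kₒ + α·Naₒ)/(Kᵢ + α·Naᵢ)].
10^(Vm/61.6) = 10^(-40.6/61.6) = 0.21923
So 0.21923·(Kᵢ + α·Naᵢ) = Kₒ + α·Naₒ → α = (0.21923·103.0 − 9.46) / (106.0 − 0.21923·29.5)
α = (22.58 − 9.46) / (106.0 − 6.467) = 13.12/99.53 = 0.1318

0.132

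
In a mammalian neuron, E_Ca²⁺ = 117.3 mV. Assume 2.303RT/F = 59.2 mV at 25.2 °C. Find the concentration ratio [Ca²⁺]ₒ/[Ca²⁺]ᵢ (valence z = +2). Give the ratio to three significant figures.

log₁₀([out]/[in]) = E·z/(59.2) = 117.3 × 2 / 59.2 = 3.9628
[out]/[in] = 10^(3.9628) = 9180

9180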